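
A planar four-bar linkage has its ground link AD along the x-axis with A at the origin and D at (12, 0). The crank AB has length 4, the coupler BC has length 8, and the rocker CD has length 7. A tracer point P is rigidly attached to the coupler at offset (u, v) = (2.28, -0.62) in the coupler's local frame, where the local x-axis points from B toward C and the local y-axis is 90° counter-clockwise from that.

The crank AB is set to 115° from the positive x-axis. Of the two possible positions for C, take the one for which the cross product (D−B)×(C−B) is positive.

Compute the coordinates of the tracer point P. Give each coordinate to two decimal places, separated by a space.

A=(0,0), D=(12.00,0)
B = A + 4.00·(cos115°, sin115°) = (-1.6905, 3.6252)
|BD| = 14.1623
circle(B,8.00) ∩ circle(D,7.00): a=7.6107, h=2.4651
  candidates: C₊=(6.2977,4.0600) cross=34.912; C₋=(5.0357,-0.7059) cross=-34.912
  mode + wants cross > 0 → take C=(6.2977,4.0600) (cross=34.912)
ex = (C−B)/|BC| = (0.9985,0.0543); ey = (-0.0543,0.9985)
P = B + 2.28·ex + -0.62·ey = (0.6199,3.1301)

0.62 3.13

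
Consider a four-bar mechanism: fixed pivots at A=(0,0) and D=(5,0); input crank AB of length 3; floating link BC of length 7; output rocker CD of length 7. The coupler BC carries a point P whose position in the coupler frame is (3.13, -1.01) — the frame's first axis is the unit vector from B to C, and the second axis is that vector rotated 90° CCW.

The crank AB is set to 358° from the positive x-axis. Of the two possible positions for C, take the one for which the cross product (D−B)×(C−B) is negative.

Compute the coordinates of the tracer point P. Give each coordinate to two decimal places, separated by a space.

2.62 -3.37

A=(0,0), D=(5.00,0)
B = A + 3.00·(cos358°, sin358°) = (2.9982, -0.1047)
|BD| = 2.0046
circle(B,7.00) ∩ circle(D,7.00): a=1.0023, h=6.9279
  candidates: C₊=(3.6372,6.8661) cross=13.887; C₋=(4.3609,-6.9708) cross=-13.887
  mode - wants cross < 0 → take C=(4.3609,-6.9708) (cross=-13.887)
ex = (C−B)/|BC| = (0.1947,-0.9809); ey = (0.9809,0.1947)
P = B + 3.13·ex + -1.01·ey = (2.6168,-3.3714)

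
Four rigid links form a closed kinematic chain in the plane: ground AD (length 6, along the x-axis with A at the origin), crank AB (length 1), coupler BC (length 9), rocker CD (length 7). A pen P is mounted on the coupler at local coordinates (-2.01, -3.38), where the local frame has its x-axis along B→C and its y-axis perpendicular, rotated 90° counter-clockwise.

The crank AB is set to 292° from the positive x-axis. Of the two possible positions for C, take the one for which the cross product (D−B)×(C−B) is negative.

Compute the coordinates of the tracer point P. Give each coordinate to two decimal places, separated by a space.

A=(0,0), D=(6.00,0)
B = A + 1.00·(cos292°, sin292°) = (0.3746, -0.9272)
|BD| = 5.7013
circle(B,9.00) ∩ circle(D,7.00): a=5.6570, h=6.9999
  candidates: C₊=(4.8180,6.8995) cross=39.908; C₋=(7.0947,-6.9139) cross=-39.908
  mode - wants cross < 0 → take C=(7.0947,-6.9139) (cross=-39.908)
ex = (C−B)/|BC| = (0.7467,-0.6652); ey = (0.6652,0.7467)
P = B + -2.01·ex + -3.38·ey = (-3.3745,-2.1139)

-3.37 -2.11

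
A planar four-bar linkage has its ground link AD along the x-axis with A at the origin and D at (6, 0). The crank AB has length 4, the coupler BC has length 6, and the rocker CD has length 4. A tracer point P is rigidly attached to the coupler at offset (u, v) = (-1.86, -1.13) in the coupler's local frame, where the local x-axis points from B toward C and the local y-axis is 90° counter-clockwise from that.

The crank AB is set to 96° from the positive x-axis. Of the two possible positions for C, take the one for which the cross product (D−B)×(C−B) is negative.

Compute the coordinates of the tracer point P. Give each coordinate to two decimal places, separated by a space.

A=(0,0), D=(6.00,0)
B = A + 4.00·(cos96°, sin96°) = (-0.4181, 3.9781)
|BD| = 7.5510
circle(B,6.00) ∩ circle(D,4.00): a=5.0998, h=3.1610
  candidates: C₊=(5.5819,3.9781) cross=23.869; C₋=(2.2513,-1.3954) cross=-23.869
  mode - wants cross < 0 → take C=(2.2513,-1.3954) (cross=-23.869)
ex = (C−B)/|BC| = (0.4449,-0.8956); ey = (0.8956,0.4449)
P = B + -1.86·ex + -1.13·ey = (-2.2576,5.1411)

-2.26 5.14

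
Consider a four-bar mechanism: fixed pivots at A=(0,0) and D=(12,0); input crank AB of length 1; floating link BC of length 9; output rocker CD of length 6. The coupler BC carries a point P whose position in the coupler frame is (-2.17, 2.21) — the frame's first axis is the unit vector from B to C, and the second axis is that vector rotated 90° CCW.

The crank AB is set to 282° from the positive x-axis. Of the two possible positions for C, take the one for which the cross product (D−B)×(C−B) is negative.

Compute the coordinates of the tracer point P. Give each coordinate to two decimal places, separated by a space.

-0.83 1.94

A=(0,0), D=(12.00,0)
B = A + 1.00·(cos282°, sin282°) = (0.2079, -0.9781)
|BD| = 11.8326
circle(B,9.00) ∩ circle(D,6.00): a=7.8178, h=4.4589
  candidates: C₊=(7.6304,4.1117) cross=52.760; C₋=(8.3676,-4.7755) cross=-52.760
  mode - wants cross < 0 → take C=(8.3676,-4.7755) (cross=-52.760)
ex = (C−B)/|BC| = (0.9066,-0.4219); ey = (0.4219,0.9066)
P = B + -2.17·ex + 2.21·ey = (-0.8270,1.9411)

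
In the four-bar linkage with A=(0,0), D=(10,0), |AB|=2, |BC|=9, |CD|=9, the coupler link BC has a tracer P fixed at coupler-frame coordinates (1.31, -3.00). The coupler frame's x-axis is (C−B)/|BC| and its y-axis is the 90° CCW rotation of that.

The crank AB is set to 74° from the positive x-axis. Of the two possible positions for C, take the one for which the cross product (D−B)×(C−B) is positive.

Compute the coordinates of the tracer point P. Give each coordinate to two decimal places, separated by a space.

3.62 0.79

A=(0,0), D=(10.00,0)
B = A + 2.00·(cos74°, sin74°) = (0.5513, 1.9225)
|BD| = 9.6423
circle(B,9.00) ∩ circle(D,9.00): a=4.8212, h=7.5998
  candidates: C₊=(6.7909,8.4084) cross=73.279; C₋=(3.7604,-6.4859) cross=-73.279
  mode + wants cross > 0 → take C=(6.7909,8.4084) (cross=73.279)
ex = (C−B)/|BC| = (0.6933,0.7207); ey = (-0.7207,0.6933)
P = B + 1.31·ex + -3.00·ey = (3.6215,0.7867)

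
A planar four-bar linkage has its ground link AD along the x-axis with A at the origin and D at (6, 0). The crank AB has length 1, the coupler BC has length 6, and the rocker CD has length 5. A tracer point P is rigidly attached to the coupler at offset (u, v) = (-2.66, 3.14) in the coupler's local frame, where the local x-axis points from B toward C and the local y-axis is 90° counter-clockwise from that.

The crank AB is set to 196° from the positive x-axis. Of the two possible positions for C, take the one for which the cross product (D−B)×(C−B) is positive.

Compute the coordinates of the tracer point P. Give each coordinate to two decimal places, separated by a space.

A=(0,0), D=(6.00,0)
B = A + 1.00·(cos196°, sin196°) = (-0.9613, -0.2756)
|BD| = 6.9667
circle(B,6.00) ∩ circle(D,5.00): a=4.2728, h=4.2122
  candidates: C₊=(3.1416,4.1024) cross=29.345; C₋=(3.4749,-4.3155) cross=-29.345
  mode + wants cross > 0 → take C=(3.1416,4.1024) (cross=29.345)
ex = (C−B)/|BC| = (0.6838,0.7297); ey = (-0.7297,0.6838)
P = B + -2.66·ex + 3.14·ey = (-5.0713,-0.0694)

-5.07 -0.07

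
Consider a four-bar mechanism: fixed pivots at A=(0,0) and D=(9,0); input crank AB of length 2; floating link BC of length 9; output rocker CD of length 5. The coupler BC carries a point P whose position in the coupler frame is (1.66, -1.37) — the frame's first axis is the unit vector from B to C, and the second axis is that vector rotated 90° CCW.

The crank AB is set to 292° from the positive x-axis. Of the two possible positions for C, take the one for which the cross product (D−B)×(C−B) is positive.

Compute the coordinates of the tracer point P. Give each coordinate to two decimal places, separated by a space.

A=(0,0), D=(9.00,0)
B = A + 2.00·(cos292°, sin292°) = (0.7492, -1.8544)
|BD| = 8.4566
circle(B,9.00) ∩ circle(D,5.00): a=7.5393, h=4.9151
  candidates: C₊=(7.0273,4.5944) cross=41.565; C₋=(9.1828,-4.9967) cross=-41.565
  mode + wants cross > 0 → take C=(7.0273,4.5944) (cross=41.565)
ex = (C−B)/|BC| = (0.6976,0.7165); ey = (-0.7165,0.6976)
P = B + 1.66·ex + -1.37·ey = (2.8888,-1.6206)

2.89 -1.62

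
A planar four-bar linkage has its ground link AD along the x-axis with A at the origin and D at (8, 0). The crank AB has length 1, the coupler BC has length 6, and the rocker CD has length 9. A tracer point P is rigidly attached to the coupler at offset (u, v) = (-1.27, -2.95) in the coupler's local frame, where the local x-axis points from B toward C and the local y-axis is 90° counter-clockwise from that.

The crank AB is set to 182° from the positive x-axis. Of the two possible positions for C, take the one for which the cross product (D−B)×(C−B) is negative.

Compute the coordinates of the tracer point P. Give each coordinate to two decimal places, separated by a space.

A=(0,0), D=(8.00,0)
B = A + 1.00·(cos182°, sin182°) = (-0.9994, -0.0349)
|BD| = 8.9995
circle(B,6.00) ∩ circle(D,9.00): a=1.9996, h=5.6570
  candidates: C₊=(0.9782,5.6298) cross=50.910; C₋=(1.0221,-5.6841) cross=-50.910
  mode - wants cross < 0 → take C=(1.0221,-5.6841) (cross=-50.910)
ex = (C−B)/|BC| = (0.3369,-0.9415); ey = (0.9415,0.3369)
P = B + -1.27·ex + -2.95·ey = (-4.2048,0.1669)

-4.20 0.17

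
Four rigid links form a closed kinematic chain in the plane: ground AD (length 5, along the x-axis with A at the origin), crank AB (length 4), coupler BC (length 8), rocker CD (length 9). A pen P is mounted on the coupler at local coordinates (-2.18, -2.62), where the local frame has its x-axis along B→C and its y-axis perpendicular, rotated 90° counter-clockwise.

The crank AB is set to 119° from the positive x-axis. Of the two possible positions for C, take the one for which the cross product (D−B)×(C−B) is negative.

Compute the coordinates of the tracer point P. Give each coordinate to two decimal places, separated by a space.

-4.30 5.95

A=(0,0), D=(5.00,0)
B = A + 4.00·(cos119°, sin119°) = (-1.9392, 3.4985)
|BD| = 7.7713
circle(B,8.00) ∩ circle(D,9.00): a=2.7919, h=7.4970
  candidates: C₊=(3.9287,8.9360) cross=58.261; C₋=(-2.8213,-4.4527) cross=-58.261
  mode - wants cross < 0 → take C=(-2.8213,-4.4527) (cross=-58.261)
ex = (C−B)/|BC| = (-0.1103,-0.9939); ey = (0.9939,-0.1103)
P = B + -2.18·ex + -2.62·ey = (-4.3029,5.9541)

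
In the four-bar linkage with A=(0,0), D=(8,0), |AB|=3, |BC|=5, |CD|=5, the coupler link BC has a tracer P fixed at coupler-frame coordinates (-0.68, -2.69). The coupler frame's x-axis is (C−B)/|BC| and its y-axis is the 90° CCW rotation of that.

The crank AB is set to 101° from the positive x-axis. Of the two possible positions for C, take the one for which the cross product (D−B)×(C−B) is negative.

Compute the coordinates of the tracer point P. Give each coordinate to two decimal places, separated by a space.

-2.93 1.48

A=(0,0), D=(8.00,0)
B = A + 3.00·(cos101°, sin101°) = (-0.5724, 2.9449)
|BD| = 9.0642
circle(B,5.00) ∩ circle(D,5.00): a=4.5321, h=2.1119
  candidates: C₊=(4.3999,3.4698) cross=19.143; C₋=(3.0276,-0.5249) cross=-19.143
  mode - wants cross < 0 → take C=(3.0276,-0.5249) (cross=-19.143)
ex = (C−B)/|BC| = (0.7200,-0.6940); ey = (0.6940,0.7200)
P = B + -0.68·ex + -2.69·ey = (-2.9288,1.4799)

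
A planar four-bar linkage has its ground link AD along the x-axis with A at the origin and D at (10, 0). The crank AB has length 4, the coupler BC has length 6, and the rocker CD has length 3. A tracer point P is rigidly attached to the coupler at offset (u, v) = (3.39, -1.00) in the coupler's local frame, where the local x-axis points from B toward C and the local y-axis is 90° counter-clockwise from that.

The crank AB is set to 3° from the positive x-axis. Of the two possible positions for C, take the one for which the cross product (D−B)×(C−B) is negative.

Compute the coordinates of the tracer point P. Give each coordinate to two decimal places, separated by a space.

A=(0,0), D=(10.00,0)
B = A + 4.00·(cos3°, sin3°) = (3.9945, 0.2093)
|BD| = 6.0091
circle(B,6.00) ∩ circle(D,3.00): a=5.2511, h=2.9027
  candidates: C₊=(9.3436,2.9273) cross=17.442; C₋=(9.1414,-2.8745) cross=-17.442
  mode - wants cross < 0 → take C=(9.1414,-2.8745) (cross=-17.442)
ex = (C−B)/|BC| = (0.8578,-0.5140); ey = (0.5140,0.8578)
P = B + 3.39·ex + -1.00·ey = (6.3885,-2.3908)

6.39 -2.39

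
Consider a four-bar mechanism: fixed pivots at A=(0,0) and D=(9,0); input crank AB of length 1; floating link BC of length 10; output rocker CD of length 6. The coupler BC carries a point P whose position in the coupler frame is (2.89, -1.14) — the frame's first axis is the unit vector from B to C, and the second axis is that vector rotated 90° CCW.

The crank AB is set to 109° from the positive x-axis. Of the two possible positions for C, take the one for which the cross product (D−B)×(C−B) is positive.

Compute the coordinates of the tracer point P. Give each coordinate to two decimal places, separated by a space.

A=(0,0), D=(9.00,0)
B = A + 1.00·(cos109°, sin109°) = (-0.3256, 0.9455)
|BD| = 9.3734
circle(B,10.00) ∩ circle(D,6.00): a=8.1006, h=5.8635
  candidates: C₊=(8.3252,5.9619) cross=54.960; C₋=(7.1423,-5.7052) cross=-54.960
  mode + wants cross > 0 → take C=(8.3252,5.9619) (cross=54.960)
ex = (C−B)/|BC| = (0.8651,0.5016); ey = (-0.5016,0.8651)
P = B + 2.89·ex + -1.14·ey = (2.7464,1.4091)

2.75 1.41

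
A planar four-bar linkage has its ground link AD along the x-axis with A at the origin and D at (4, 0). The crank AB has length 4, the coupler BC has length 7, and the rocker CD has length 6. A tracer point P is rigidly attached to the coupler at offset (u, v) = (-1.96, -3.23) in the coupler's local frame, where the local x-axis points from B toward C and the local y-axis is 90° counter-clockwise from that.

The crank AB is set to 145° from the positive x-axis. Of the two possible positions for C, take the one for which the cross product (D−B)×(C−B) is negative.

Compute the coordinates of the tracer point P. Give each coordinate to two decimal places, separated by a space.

A=(0,0), D=(4.00,0)
B = A + 4.00·(cos145°, sin145°) = (-3.2766, 2.2943)
|BD| = 7.6297
circle(B,7.00) ∩ circle(D,6.00): a=4.6668, h=5.2174
  candidates: C₊=(2.7431,5.8669) cross=39.807; C₋=(-0.3947,-4.0849) cross=-39.807
  mode - wants cross < 0 → take C=(-0.3947,-4.0849) (cross=-39.807)
ex = (C−B)/|BC| = (0.4117,-0.9113); ey = (0.9113,0.4117)
P = B + -1.96·ex + -3.23·ey = (-7.0271,2.7507)

-7.03 2.75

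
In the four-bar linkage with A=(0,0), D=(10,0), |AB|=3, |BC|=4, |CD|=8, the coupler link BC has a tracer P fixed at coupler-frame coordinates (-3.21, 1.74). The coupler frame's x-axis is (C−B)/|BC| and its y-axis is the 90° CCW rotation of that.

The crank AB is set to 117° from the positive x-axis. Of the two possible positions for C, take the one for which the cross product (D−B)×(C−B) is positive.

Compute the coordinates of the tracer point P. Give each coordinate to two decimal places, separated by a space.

-4.73 4.08

A=(0,0), D=(10.00,0)
B = A + 3.00·(cos117°, sin117°) = (-1.3620, 2.6730)
|BD| = 11.6722
circle(B,4.00) ∩ circle(D,8.00): a=3.7799, h=1.3085
  candidates: C₊=(2.6172,3.0812) cross=15.274; C₋=(2.0178,0.5336) cross=-15.274
  mode + wants cross > 0 → take C=(2.6172,3.0812) (cross=15.274)
ex = (C−B)/|BC| = (0.9948,0.1020); ey = (-0.1020,0.9948)
P = B + -3.21·ex + 1.74·ey = (-4.7328,4.0764)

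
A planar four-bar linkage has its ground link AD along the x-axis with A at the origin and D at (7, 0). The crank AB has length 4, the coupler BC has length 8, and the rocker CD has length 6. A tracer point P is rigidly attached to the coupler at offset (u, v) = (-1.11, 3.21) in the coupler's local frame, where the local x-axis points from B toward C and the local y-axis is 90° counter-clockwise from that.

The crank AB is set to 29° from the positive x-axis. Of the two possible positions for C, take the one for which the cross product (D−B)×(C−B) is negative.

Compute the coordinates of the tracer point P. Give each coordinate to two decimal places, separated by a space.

6.33 3.81

A=(0,0), D=(7.00,0)
B = A + 4.00·(cos29°, sin29°) = (3.4985, 1.9392)
|BD| = 4.0027
circle(B,8.00) ∩ circle(D,6.00): a=5.4990, h=5.8104
  candidates: C₊=(11.1241,4.3580) cross=23.257; C₋=(5.4939,-5.8079) cross=-23.257
  mode - wants cross < 0 → take C=(5.4939,-5.8079) (cross=-23.257)
ex = (C−B)/|BC| = (0.2494,-0.9684); ey = (0.9684,0.2494)
P = B + -1.11·ex + 3.21·ey = (6.3302,3.8148)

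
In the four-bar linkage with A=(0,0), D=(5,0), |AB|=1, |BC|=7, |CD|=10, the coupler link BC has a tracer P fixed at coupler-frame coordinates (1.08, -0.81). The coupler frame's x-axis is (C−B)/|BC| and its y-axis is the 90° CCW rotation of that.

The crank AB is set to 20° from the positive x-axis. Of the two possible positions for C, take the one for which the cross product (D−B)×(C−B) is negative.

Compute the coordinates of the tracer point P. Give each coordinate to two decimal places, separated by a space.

A=(0,0), D=(5.00,0)
B = A + 1.00·(cos20°, sin20°) = (0.9397, 0.3420)
|BD| = 4.0747
circle(B,7.00) ∩ circle(D,10.00): a=-4.2208, h=5.5843
  candidates: C₊=(-2.7975,6.2609) cross=22.754; C₋=(-3.7350,-4.8683) cross=-22.754
  mode - wants cross < 0 → take C=(-3.7350,-4.8683) (cross=-22.754)
ex = (C−B)/|BC| = (-0.6678,-0.7443); ey = (0.7443,-0.6678)
P = B + 1.08·ex + -0.81·ey = (-0.3844,0.0791)

-0.38 0.08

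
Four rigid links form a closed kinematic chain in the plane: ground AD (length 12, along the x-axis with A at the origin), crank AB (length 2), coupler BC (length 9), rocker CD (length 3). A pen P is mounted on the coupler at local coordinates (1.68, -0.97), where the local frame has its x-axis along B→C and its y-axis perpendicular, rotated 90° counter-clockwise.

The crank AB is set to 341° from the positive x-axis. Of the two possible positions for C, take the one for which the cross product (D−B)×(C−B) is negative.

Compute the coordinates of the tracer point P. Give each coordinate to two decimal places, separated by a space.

3.31 -1.98

A=(0,0), D=(12.00,0)
B = A + 2.00·(cos341°, sin341°) = (1.8910, -0.6511)
|BD| = 10.1299
circle(B,9.00) ∩ circle(D,3.00): a=8.6188, h=2.5916
  candidates: C₊=(10.3254,2.4891) cross=26.253; C₋=(10.6586,-2.6834) cross=-26.253
  mode - wants cross < 0 → take C=(10.6586,-2.6834) (cross=-26.253)
ex = (C−B)/|BC| = (0.9742,-0.2258); ey = (0.2258,0.9742)
P = B + 1.68·ex + -0.97·ey = (3.3086,-1.9754)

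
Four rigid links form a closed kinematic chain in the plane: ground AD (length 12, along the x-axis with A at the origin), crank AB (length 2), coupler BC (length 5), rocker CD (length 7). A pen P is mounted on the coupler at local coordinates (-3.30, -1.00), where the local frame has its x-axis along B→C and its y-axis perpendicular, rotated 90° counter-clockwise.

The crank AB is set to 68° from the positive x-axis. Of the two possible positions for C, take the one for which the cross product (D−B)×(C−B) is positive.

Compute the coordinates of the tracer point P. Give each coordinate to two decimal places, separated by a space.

-2.26 0.18

A=(0,0), D=(12.00,0)
B = A + 2.00·(cos68°, sin68°) = (0.7492, 1.8544)
|BD| = 11.4026
circle(B,5.00) ∩ circle(D,7.00): a=4.6489, h=1.8406
  candidates: C₊=(5.6356,2.9144) cross=20.987; C₋=(5.0369,-0.7177) cross=-20.987
  mode + wants cross > 0 → take C=(5.6356,2.9144) (cross=20.987)
ex = (C−B)/|BC| = (0.9773,0.2120); ey = (-0.2120,0.9773)
P = B + -3.30·ex + -1.00·ey = (-2.2638,0.1775)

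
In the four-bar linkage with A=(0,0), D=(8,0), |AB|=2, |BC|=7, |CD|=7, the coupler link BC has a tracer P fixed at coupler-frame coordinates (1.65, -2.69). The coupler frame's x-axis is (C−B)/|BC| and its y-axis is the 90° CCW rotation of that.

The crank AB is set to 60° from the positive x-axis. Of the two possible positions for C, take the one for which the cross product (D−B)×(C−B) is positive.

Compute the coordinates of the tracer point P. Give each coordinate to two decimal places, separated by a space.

4.07 1.00

A=(0,0), D=(8.00,0)
B = A + 2.00·(cos60°, sin60°) = (1.0000, 1.7321)
|BD| = 7.2111
circle(B,7.00) ∩ circle(D,7.00): a=3.6056, h=6.0000
  candidates: C₊=(5.9412,6.6904) cross=43.267; C₋=(3.0588,-4.9583) cross=-43.267
  mode + wants cross > 0 → take C=(5.9412,6.6904) (cross=43.267)
ex = (C−B)/|BC| = (0.7059,0.7083); ey = (-0.7083,0.7059)
P = B + 1.65·ex + -2.69·ey = (4.0701,1.0020)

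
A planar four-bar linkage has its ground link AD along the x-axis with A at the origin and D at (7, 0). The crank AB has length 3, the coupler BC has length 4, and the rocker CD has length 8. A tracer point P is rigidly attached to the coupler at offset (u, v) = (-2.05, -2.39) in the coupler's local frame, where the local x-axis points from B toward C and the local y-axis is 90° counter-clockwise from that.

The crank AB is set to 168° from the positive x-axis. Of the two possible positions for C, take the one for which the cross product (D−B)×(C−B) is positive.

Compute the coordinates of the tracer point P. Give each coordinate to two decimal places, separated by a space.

-2.61 -2.51

A=(0,0), D=(7.00,0)
B = A + 3.00·(cos168°, sin168°) = (-2.9344, 0.6237)
|BD| = 9.9540
circle(B,4.00) ∩ circle(D,8.00): a=2.5659, h=3.0686
  candidates: C₊=(-0.1813,3.5255) cross=30.545; C₋=(-0.5659,-2.5996) cross=-30.545
  mode + wants cross > 0 → take C=(-0.1813,3.5255) (cross=30.545)
ex = (C−B)/|BC| = (0.6883,0.7254); ey = (-0.7254,0.6883)
P = B + -2.05·ex + -2.39·ey = (-2.6116,-2.5084)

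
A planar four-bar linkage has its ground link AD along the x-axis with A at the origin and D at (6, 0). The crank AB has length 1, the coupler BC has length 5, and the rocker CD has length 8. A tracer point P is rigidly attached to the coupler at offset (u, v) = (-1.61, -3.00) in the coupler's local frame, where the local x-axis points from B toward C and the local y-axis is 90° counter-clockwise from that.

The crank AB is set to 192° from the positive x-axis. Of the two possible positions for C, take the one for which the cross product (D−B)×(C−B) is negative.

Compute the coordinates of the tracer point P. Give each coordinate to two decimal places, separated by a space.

A=(0,0), D=(6.00,0)
B = A + 1.00·(cos192°, sin192°) = (-0.9781, -0.2079)
|BD| = 6.9812
circle(B,5.00) ∩ circle(D,8.00): a=0.6974, h=4.9511
  candidates: C₊=(-0.4285,4.7618) cross=34.565; C₋=(-0.1336,-5.1361) cross=-34.565
  mode - wants cross < 0 → take C=(-0.1336,-5.1361) (cross=-34.565)
ex = (C−B)/|BC| = (0.1689,-0.9856); ey = (0.9856,0.1689)
P = B + -1.61·ex + -3.00·ey = (-4.2070,0.8722)

-4.21 0.87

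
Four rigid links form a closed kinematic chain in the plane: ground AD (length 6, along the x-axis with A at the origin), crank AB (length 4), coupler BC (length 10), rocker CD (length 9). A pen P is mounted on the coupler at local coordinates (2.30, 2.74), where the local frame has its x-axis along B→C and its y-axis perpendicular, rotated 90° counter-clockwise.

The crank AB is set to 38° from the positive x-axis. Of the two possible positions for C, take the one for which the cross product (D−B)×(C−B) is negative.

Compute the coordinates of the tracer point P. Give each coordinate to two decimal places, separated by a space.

5.22 -0.46

A=(0,0), D=(6.00,0)
B = A + 4.00·(cos38°, sin38°) = (3.1520, 2.4626)
|BD| = 3.7650
circle(B,10.00) ∩ circle(D,9.00): a=4.4057, h=8.9772
  candidates: C₊=(12.3565,6.3715) cross=33.799; C₋=(0.6128,-7.2096) cross=-33.799
  mode - wants cross < 0 → take C=(0.6128,-7.2096) (cross=-33.799)
ex = (C−B)/|BC| = (-0.2539,-0.9672); ey = (0.9672,-0.2539)
P = B + 2.30·ex + 2.74·ey = (5.2182,-0.4577)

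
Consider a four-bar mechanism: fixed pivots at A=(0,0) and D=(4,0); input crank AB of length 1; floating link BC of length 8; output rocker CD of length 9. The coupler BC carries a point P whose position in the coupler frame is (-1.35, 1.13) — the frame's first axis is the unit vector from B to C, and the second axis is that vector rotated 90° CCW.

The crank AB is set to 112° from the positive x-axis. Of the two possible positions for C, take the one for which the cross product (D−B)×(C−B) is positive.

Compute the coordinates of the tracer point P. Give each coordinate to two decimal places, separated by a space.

-1.80 -0.10

A=(0,0), D=(4.00,0)
B = A + 1.00·(cos112°, sin112°) = (-0.3746, 0.9272)
|BD| = 4.4718
circle(B,8.00) ∩ circle(D,9.00): a=0.3351, h=7.9930
  candidates: C₊=(1.6105,8.6770) cross=35.743; C₋=(-1.7041,-6.9616) cross=-35.743
  mode + wants cross > 0 → take C=(1.6105,8.6770) (cross=35.743)
ex = (C−B)/|BC| = (0.2481,0.9687); ey = (-0.9687,0.2481)
P = B + -1.35·ex + 1.13·ey = (-1.8042,-0.1002)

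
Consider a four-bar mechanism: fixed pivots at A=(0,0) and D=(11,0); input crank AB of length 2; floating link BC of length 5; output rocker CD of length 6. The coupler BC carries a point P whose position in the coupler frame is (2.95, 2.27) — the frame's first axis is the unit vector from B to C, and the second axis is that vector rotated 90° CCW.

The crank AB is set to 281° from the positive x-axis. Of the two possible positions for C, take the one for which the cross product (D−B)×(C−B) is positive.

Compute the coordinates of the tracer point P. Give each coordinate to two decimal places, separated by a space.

A=(0,0), D=(11.00,0)
B = A + 2.00·(cos281°, sin281°) = (0.3816, -1.9633)
|BD| = 10.7984
circle(B,5.00) ∩ circle(D,6.00): a=4.8898, h=1.0438
  candidates: C₊=(5.0002,-0.0478) cross=11.271; C₋=(5.3797,-2.1006) cross=-11.271
  mode + wants cross > 0 → take C=(5.0002,-0.0478) (cross=11.271)
ex = (C−B)/|BC| = (0.9237,0.3831); ey = (-0.3831,0.9237)
P = B + 2.95·ex + 2.27·ey = (2.2370,1.2637)

2.24 1.26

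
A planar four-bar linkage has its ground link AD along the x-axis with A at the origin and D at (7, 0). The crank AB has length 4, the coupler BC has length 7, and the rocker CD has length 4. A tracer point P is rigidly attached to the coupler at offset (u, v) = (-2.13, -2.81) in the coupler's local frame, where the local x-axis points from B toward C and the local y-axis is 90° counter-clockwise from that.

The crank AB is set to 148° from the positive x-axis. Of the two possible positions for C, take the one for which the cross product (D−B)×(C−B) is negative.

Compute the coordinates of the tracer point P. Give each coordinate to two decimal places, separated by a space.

A=(0,0), D=(7.00,0)
B = A + 4.00·(cos148°, sin148°) = (-3.3922, 2.1197)
|BD| = 10.6062
circle(B,7.00) ∩ circle(D,4.00): a=6.8588, h=1.3990
  candidates: C₊=(3.6078,2.1197) cross=14.838; C₋=(3.0486,-0.6218) cross=-14.838
  mode - wants cross < 0 → take C=(3.0486,-0.6218) (cross=-14.838)
ex = (C−B)/|BC| = (0.9201,-0.3916); ey = (0.3916,0.9201)
P = B + -2.13·ex + -2.81·ey = (-6.4526,0.3683)

-6.45 0.37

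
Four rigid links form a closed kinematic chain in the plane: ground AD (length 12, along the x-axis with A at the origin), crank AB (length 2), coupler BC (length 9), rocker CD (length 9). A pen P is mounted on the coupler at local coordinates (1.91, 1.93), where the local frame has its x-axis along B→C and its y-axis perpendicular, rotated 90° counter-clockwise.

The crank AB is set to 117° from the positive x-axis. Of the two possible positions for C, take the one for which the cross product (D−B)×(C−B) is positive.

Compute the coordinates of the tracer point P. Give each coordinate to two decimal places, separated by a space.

A=(0,0), D=(12.00,0)
B = A + 2.00·(cos117°, sin117°) = (-0.9080, 1.7820)
|BD| = 13.0304
circle(B,9.00) ∩ circle(D,9.00): a=6.5152, h=6.2090
  candidates: C₊=(6.3951,7.0417) cross=80.906; C₋=(4.6969,-5.2597) cross=-80.906
  mode + wants cross > 0 → take C=(6.3951,7.0417) (cross=80.906)
ex = (C−B)/|BC| = (0.8115,0.5844); ey = (-0.5844,0.8115)
P = B + 1.91·ex + 1.93·ey = (-0.4860,4.4644)

-0.49 4.46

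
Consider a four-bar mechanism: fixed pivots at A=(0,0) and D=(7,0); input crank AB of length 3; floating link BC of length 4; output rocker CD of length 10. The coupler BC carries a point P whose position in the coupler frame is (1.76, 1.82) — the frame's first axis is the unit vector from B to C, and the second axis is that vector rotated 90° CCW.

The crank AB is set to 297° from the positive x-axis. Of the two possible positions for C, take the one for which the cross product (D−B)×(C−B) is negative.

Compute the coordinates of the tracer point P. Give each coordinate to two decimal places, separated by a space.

A=(0,0), D=(7.00,0)
B = A + 3.00·(cos297°, sin297°) = (1.3620, -2.6730)
|BD| = 6.2396
circle(B,4.00) ∩ circle(D,10.00): a=-3.6114, h=1.7198
  candidates: C₊=(-2.6380,-2.6662) cross=10.731; C₋=(-1.1645,-5.7741) cross=-10.731
  mode - wants cross < 0 → take C=(-1.1645,-5.7741) (cross=-10.731)
ex = (C−B)/|BC| = (-0.6316,-0.7753); ey = (0.7753,-0.6316)
P = B + 1.76·ex + 1.82·ey = (1.6613,-5.1871)

1.66 -5.19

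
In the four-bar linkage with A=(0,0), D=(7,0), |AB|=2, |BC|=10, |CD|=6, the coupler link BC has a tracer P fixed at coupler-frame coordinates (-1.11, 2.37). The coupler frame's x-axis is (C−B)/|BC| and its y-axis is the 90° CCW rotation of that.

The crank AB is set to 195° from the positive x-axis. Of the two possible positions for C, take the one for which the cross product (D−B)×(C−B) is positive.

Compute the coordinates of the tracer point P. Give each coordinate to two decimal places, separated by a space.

A=(0,0), D=(7.00,0)
B = A + 2.00·(cos195°, sin195°) = (-1.9319, -0.5176)
|BD| = 8.9468
circle(B,10.00) ∩ circle(D,6.00): a=8.0501, h=5.9326
  candidates: C₊=(5.7615,5.8708) cross=53.078; C₋=(6.4480,-5.9746) cross=-53.078
  mode + wants cross > 0 → take C=(5.7615,5.8708) (cross=53.078)
ex = (C−B)/|BC| = (0.7693,0.6388); ey = (-0.6388,0.7693)
P = B + -1.11·ex + 2.37·ey = (-4.2999,0.5966)

-4.30 0.60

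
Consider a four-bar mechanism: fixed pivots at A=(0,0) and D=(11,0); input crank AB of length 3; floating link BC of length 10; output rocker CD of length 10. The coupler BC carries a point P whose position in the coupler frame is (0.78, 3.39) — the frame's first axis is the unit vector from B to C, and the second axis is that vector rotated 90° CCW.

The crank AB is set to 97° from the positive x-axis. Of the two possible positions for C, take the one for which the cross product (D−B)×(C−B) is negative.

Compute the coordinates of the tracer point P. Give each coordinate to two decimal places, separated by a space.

3.08 3.48

A=(0,0), D=(11.00,0)
B = A + 3.00·(cos97°, sin97°) = (-0.3656, 2.9776)
|BD| = 11.7492
circle(B,10.00) ∩ circle(D,10.00): a=5.8746, h=8.0925
  candidates: C₊=(7.3681,9.3172) cross=95.081; C₋=(3.2663,-6.3395) cross=-95.081
  mode - wants cross < 0 → take C=(3.2663,-6.3395) (cross=-95.081)
ex = (C−B)/|BC| = (0.3632,-0.9317); ey = (0.9317,0.3632)
P = B + 0.78·ex + 3.39·ey = (3.0762,3.4821)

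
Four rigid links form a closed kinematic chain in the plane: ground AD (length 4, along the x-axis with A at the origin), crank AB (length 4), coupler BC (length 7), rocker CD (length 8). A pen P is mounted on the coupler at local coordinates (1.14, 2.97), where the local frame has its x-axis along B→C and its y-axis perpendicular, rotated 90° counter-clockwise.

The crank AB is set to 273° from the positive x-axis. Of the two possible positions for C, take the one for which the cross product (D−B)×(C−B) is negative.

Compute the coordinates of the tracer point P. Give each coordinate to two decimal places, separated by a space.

A=(0,0), D=(4.00,0)
B = A + 4.00·(cos273°, sin273°) = (0.2093, -3.9945)
|BD| = 5.5068
circle(B,7.00) ∩ circle(D,8.00): a=1.3915, h=6.8603
  candidates: C₊=(-3.8091,1.7371) cross=37.779; C₋=(6.1435,-7.7075) cross=-37.779
  mode - wants cross < 0 → take C=(6.1435,-7.7075) (cross=-37.779)
ex = (C−B)/|BC| = (0.8477,-0.5304); ey = (0.5304,0.8477)
P = B + 1.14·ex + 2.97·ey = (2.7511,-2.0814)

2.75 -2.08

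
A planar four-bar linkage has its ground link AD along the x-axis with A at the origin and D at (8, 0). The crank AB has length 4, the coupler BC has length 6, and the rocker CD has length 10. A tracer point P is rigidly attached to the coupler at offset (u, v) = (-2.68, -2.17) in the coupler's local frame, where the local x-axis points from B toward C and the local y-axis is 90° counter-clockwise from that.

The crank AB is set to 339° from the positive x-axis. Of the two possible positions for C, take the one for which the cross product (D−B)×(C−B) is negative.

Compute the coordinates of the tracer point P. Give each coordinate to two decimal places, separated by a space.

A=(0,0), D=(8.00,0)
B = A + 4.00·(cos339°, sin339°) = (3.7343, -1.4335)
|BD| = 4.5001
circle(B,6.00) ∩ circle(D,10.00): a=-4.8609, h=3.5173
  candidates: C₊=(-1.9938,0.3522) cross=15.828; C₋=(0.2470,-6.3160) cross=-15.828
  mode - wants cross < 0 → take C=(0.2470,-6.3160) (cross=-15.828)
ex = (C−B)/|BC| = (-0.5812,-0.8138); ey = (0.8138,-0.5812)
P = B + -2.68·ex + -2.17·ey = (3.5261,2.0086)

3.53 2.01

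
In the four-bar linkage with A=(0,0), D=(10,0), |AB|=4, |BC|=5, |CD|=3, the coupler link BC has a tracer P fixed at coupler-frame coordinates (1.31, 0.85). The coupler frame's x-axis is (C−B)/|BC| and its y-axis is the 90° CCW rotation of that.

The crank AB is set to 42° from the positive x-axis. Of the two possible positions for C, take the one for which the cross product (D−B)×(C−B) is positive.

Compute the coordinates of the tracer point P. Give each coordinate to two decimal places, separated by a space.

A=(0,0), D=(10.00,0)
B = A + 4.00·(cos42°, sin42°) = (2.9726, 2.6765)
|BD| = 7.5199
circle(B,5.00) ∩ circle(D,3.00): a=4.8238, h=1.3157
  candidates: C₊=(7.9488,2.1892) cross=9.894; C₋=(7.0122,-0.2700) cross=-9.894
  mode + wants cross > 0 → take C=(7.9488,2.1892) (cross=9.894)
ex = (C−B)/|BC| = (0.9952,-0.0975); ey = (0.0975,0.9952)
P = B + 1.31·ex + 0.85·ey = (4.3592,3.3948)

4.36 3.39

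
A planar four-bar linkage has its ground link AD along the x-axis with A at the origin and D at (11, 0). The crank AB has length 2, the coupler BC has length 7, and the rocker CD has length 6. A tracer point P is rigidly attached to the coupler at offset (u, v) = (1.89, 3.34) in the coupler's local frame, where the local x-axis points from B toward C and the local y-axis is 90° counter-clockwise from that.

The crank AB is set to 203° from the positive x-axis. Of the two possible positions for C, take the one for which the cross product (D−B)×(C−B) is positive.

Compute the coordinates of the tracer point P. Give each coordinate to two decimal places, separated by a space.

A=(0,0), D=(11.00,0)
B = A + 2.00·(cos203°, sin203°) = (-1.8410, -0.7815)
|BD| = 12.8648
circle(B,7.00) ∩ circle(D,6.00): a=6.9376, h=0.9323
  candidates: C₊=(5.0272,0.5705) cross=11.994; C₋=(5.1404,-1.2906) cross=-11.994
  mode + wants cross > 0 → take C=(5.0272,0.5705) (cross=11.994)
ex = (C−B)/|BC| = (0.9812,0.1931); ey = (-0.1931,0.9812)
P = B + 1.89·ex + 3.34·ey = (-0.6317,2.8607)

-0.63 2.86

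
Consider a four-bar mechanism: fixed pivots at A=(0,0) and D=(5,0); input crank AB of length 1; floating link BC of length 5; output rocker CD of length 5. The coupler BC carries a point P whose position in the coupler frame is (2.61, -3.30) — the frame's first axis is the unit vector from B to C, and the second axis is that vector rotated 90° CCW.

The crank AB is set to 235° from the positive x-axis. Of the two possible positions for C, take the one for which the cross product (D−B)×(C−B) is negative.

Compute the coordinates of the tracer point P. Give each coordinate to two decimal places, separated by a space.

A=(0,0), D=(5.00,0)
B = A + 1.00·(cos235°, sin235°) = (-0.5736, -0.8192)
|BD| = 5.6335
circle(B,5.00) ∩ circle(D,5.00): a=2.8167, h=4.1311
  candidates: C₊=(1.6125,3.6776) cross=23.272; C₋=(2.8139,-4.4968) cross=-23.272
  mode - wants cross < 0 → take C=(2.8139,-4.4968) (cross=-23.272)
ex = (C−B)/|BC| = (0.6775,-0.7355); ey = (0.7355,0.6775)
P = B + 2.61·ex + -3.30·ey = (-1.2325,-4.9746)

-1.23 -4.97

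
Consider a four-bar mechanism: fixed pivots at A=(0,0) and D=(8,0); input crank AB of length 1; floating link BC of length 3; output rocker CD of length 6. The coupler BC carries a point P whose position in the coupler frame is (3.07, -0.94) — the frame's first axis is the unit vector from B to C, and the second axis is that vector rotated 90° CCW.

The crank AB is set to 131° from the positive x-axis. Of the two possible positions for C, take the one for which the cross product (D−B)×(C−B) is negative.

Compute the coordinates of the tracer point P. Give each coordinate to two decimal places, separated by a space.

A=(0,0), D=(8.00,0)
B = A + 1.00·(cos131°, sin131°) = (-0.6561, 0.7547)
|BD| = 8.6889
circle(B,3.00) ∩ circle(D,6.00): a=2.7907, h=1.1008
  candidates: C₊=(2.2198,1.6089) cross=9.565; C₋=(2.0285,-0.5843) cross=-9.565
  mode - wants cross < 0 → take C=(2.0285,-0.5843) (cross=-9.565)
ex = (C−B)/|BC| = (0.8949,-0.4463); ey = (0.4463,0.8949)
P = B + 3.07·ex + -0.94·ey = (1.6716,-1.4567)

1.67 -1.46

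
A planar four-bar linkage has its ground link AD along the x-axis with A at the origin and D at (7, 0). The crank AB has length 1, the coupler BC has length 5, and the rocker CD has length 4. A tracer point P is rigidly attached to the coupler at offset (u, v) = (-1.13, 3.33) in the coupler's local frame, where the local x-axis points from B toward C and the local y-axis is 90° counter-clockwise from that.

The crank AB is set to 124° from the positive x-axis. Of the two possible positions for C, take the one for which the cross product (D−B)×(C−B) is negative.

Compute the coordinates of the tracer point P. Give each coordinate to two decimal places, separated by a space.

A=(0,0), D=(7.00,0)
B = A + 1.00·(cos124°, sin124°) = (-0.5592, 0.8290)
|BD| = 7.6045
circle(B,5.00) ∩ circle(D,4.00): a=4.3940, h=2.3859
  candidates: C₊=(4.0687,2.7217) cross=18.144; C₋=(3.5485,-2.0217) cross=-18.144
  mode - wants cross < 0 → take C=(3.5485,-2.0217) (cross=-18.144)
ex = (C−B)/|BC| = (0.8215,-0.5701); ey = (0.5701,0.8215)
P = B + -1.13·ex + 3.33·ey = (0.4111,4.2090)

0.41 4.21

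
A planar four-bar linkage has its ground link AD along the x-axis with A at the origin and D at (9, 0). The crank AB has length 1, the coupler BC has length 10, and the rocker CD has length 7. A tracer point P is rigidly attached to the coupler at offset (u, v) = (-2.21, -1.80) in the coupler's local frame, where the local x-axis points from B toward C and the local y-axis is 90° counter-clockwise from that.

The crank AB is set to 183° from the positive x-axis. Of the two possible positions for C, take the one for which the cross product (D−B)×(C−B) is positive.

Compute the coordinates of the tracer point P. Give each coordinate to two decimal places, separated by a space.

-1.47 -2.86

A=(0,0), D=(9.00,0)
B = A + 1.00·(cos183°, sin183°) = (-0.9986, -0.0523)
|BD| = 9.9988
circle(B,10.00) ∩ circle(D,7.00): a=7.5497, h=6.5576
  candidates: C₊=(6.5166,6.5447) cross=65.568; C₋=(6.5853,-6.5703) cross=-65.568
  mode + wants cross > 0 → take C=(6.5166,6.5447) (cross=65.568)
ex = (C−B)/|BC| = (0.7515,0.6597); ey = (-0.6597,0.7515)
P = B + -2.21·ex + -1.80·ey = (-1.4720,-2.8630)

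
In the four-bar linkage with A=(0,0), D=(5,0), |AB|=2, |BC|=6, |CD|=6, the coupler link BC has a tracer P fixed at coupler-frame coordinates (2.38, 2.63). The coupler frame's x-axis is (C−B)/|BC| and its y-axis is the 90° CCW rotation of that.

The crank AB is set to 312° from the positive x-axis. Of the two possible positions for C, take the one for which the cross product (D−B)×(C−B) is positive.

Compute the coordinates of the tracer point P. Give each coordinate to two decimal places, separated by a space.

-1.41 0.76

A=(0,0), D=(5.00,0)
B = A + 2.00·(cos312°, sin312°) = (1.3383, -1.4863)
|BD| = 3.9519
circle(B,6.00) ∩ circle(D,6.00): a=1.9759, h=5.6653
  candidates: C₊=(1.0384,4.5062) cross=22.389; C₋=(5.2998,-5.9925) cross=-22.389
  mode + wants cross > 0 → take C=(1.0384,4.5062) (cross=22.389)
ex = (C−B)/|BC| = (-0.0500,0.9988); ey = (-0.9988,-0.0500)
P = B + 2.38·ex + 2.63·ey = (-1.4074,0.7593)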